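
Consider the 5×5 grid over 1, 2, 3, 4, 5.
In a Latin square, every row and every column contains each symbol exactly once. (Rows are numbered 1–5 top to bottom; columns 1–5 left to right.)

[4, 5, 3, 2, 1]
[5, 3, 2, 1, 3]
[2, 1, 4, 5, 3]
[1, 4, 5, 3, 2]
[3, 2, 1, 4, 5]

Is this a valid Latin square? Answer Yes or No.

Row 2 contains 3 twice (at columns 2 and 5), so it is not a permutation.

No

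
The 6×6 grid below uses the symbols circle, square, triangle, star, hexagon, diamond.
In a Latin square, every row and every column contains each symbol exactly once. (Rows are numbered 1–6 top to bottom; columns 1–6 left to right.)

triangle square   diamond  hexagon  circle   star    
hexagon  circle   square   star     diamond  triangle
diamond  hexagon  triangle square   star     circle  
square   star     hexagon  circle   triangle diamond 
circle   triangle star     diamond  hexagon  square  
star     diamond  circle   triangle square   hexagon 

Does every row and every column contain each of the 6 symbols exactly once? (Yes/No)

Each row is a permutation of the 6 symbols, and so is each column.

Yes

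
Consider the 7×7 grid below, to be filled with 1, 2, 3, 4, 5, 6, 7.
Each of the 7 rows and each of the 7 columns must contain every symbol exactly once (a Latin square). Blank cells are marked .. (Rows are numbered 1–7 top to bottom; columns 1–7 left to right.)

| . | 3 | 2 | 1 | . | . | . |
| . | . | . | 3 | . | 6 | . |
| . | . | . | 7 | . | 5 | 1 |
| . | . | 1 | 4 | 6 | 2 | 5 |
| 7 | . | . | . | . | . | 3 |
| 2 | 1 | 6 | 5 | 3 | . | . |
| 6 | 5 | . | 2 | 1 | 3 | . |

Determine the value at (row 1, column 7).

6

Row 4, column 1: row 4 has {1, 2, 4, 5, 6} and column 1 has {2, 6, 7}, leaving only 3.
Row 3, column 1: row 3 has {1, 5, 7} and column 1 has {2, 3, 6, 7}, leaving only 4.
Row 1, column 1: row 1 has {1, 2, 3} and column 1 has {2, 3, 4, 6, 7}, leaving only 5.
Row 2, column 1: row 2 has {3, 6} and column 1 has {2, 3, 4, 5, 6, 7}, leaving only 1.
Row 3, column 3: row 3 has {1, 4, 5, 7} and column 3 has {1, 2, 6}, leaving only 3.
Row 3, column 5: row 3 has {1, 3, 4, 5, 7} and column 5 has {1, 3, 6}, leaving only 2.
Row 3, column 2: row 3 has {1, 2, 3, 4, 5, 7} and column 2 has {1, 3, 5}, leaving only 6.
Row 4, column 2: row 4 has {1, 2, 3, 4, 5, 6} and column 2 has {1, 3, 5, 6}, leaving only 7.
Row 5, column 4: row 5 has {3, 7} and column 4 has {1, 2, 3, 4, 5, 7}, leaving only 6.
Row 1, column 7 is narrowed to {4, 6, 7}.
If it were 4, then row 1, column 6 would be left with no valid symbol.
If it were 7, then row 1, column 6 would be left with no valid symbol.
So row 1, column 7 must be 6.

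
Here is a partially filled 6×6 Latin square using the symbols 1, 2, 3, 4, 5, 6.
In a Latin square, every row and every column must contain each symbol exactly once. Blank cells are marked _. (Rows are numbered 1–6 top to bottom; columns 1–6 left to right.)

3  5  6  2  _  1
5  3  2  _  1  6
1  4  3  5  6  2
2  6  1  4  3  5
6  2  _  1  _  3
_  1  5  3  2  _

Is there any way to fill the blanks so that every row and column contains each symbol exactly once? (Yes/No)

Row 2, column 4: row 2 together with column 4 already contain {1, 2, 3, 4, 5, 6} — every symbol — so nothing can go there. The grid has no valid completion.

No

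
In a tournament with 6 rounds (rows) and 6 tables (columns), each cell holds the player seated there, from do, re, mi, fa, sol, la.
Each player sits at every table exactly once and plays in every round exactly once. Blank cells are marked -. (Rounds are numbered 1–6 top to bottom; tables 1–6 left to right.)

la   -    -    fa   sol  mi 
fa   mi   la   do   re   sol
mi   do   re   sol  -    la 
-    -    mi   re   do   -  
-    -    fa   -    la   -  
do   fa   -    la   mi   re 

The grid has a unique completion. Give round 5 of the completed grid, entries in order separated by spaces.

Round 5, table 4: round 5 has {fa, la} and table 4 has {do, re, fa, sol, la}, leaving only mi.
Round 5, table 6: round 5 has {mi, fa, la} and table 6 has {re, mi, sol, la}, leaving only do.
Round 1, table 2: round 1 has {mi, fa, sol, la} and table 2 has {do, mi, fa}, leaving only re.
Round 5, table 2: round 5 has {do, mi, fa, la} and table 2 has {do, re, mi, fa}, leaving only sol.
Round 5, table 1: round 5 has {do, mi, fa, sol, la} and table 1 has {do, mi, fa, la}, leaving only re.
So round 5 reads: re sol fa mi la do.

re sol fa mi la do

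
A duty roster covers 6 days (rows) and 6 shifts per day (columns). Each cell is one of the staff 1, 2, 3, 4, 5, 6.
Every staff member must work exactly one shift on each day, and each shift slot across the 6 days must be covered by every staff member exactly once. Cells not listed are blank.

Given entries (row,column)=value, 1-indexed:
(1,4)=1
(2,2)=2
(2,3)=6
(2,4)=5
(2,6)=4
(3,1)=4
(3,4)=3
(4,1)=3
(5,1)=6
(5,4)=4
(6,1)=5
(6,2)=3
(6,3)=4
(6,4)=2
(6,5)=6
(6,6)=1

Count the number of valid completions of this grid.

Day 1, shift 1: eliminating its day and shift leaves {2}.
Day 1, shift 2: eliminating its day and shift leaves {4, 5, 6}.
Day 1, shift 3: eliminating its day and shift leaves {2, 3, 5}.
Day 1, shift 5: eliminating its day and shift leaves {2, 3, 4, 5}.
Day 1, shift 6: eliminating its day and shift leaves {2, 3, 5, 6}.
Day 2, shift 1: eliminating its day and shift leaves {1}.
Day 2, shift 5: eliminating its day and shift leaves {1, 3}.
Day 3, shift 2: eliminating its day and shift leaves {1, 5, 6}.
Day 3, shift 3: eliminating its day and shift leaves {1, 2, 5}.
Day 3, shift 5: eliminating its day and shift leaves {1, 2, 5}.
Day 3, shift 6: eliminating its day and shift leaves {2, 5, 6}.
Day 4, shift 2: eliminating its day and shift leaves {1, 4, 5, 6}.
Day 4, shift 3: eliminating its day and shift leaves {1, 2, 5}.
Day 4, shift 4: eliminating its day and shift leaves {6}.
Day 4, shift 5: eliminating its day and shift leaves {1, 2, 4, 5}.
Day 4, shift 6: eliminating its day and shift leaves {2, 5, 6}.
Day 5, shift 2: eliminating its day and shift leaves {1, 5}.
Day 5, shift 3: eliminating its day and shift leaves {1, 2, 3, 5}.
Day 5, shift 5: eliminating its day and shift leaves {1, 2, 3, 5}.
Day 5, shift 6: eliminating its day and shift leaves {2, 3, 5}.
Enumerating the assignments across these blanks that avoid any day or shift repeat gives 16 completions.

16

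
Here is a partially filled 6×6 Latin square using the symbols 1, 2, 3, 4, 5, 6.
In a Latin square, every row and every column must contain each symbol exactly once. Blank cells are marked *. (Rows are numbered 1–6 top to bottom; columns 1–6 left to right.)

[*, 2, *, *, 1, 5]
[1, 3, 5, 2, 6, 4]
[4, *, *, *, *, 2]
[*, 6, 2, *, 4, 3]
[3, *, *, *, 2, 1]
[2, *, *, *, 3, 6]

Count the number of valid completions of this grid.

Row 1, column 1: eliminating its row and column leaves {6}.
Row 1, column 3: eliminating its row and column leaves {3, 4, 6}.
Row 1, column 4: eliminating its row and column leaves {3, 4, 6}.
Row 3, column 2: eliminating its row and column leaves {1, 5}.
Row 3, column 3: eliminating its row and column leaves {1, 3, 6}.
Row 3, column 4: eliminating its row and column leaves {1, 3, 5, 6}.
Row 3, column 5: eliminating its row and column leaves {5}.
Row 4, column 1: eliminating its row and column leaves {5}.
Row 4, column 4: eliminating its row and column leaves {1, 5}.
Row 5, column 2: eliminating its row and column leaves {4, 5}.
Row 5, column 3: eliminating its row and column leaves {4, 6}.
Row 5, column 4: eliminating its row and column leaves {4, 5, 6}.
Row 6, column 2: eliminating its row and column leaves {1, 4, 5}.
Row 6, column 3: eliminating its row and column leaves {1, 4}.
Row 6, column 4: eliminating its row and column leaves {1, 4, 5}.
Enumerating the assignments across these blanks that avoid any row or column repeat gives 3 completions.

3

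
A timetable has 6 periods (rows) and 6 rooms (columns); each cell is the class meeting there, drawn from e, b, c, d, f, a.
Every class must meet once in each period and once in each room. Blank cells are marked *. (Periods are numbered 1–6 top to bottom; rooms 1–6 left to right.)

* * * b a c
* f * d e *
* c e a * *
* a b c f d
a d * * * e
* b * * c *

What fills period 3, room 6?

f

Period 1, room 2: period 1 has {b, c, a} and room 2 has {b, c, d, f, a}, leaving only e.
Period 4, room 1: period 4 has {b, c, d, f, a} and room 1 has {a}, leaving only e.
Period 5, room 4: period 5 has {e, d, a} and room 4 has {b, c, d, a}, leaving only f.
Period 5, room 3: period 5 has {e, d, f, a} and room 3 has {e, b}, leaving only c.
Period 2, room 3: period 2 has {e, d, f} and room 3 has {e, b, c}, leaving only a.
Period 2, room 6: period 2 has {e, d, f, a} and room 6 has {e, c, d}, leaving only b.
Period 3 already has {e, c, a} and room 6 already has {e, b, c, d}, so period 3, room 6 must be f.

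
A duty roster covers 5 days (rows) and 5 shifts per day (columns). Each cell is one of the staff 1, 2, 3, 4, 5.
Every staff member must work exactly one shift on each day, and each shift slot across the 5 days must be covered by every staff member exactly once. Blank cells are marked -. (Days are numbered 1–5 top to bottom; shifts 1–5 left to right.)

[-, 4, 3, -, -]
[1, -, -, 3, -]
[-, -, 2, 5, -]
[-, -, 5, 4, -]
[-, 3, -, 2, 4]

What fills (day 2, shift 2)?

Day 1, shift 4: day 1 has {3, 4} and shift 4 has {2, 3, 4, 5}, leaving only 1.
Day 2, shift 3: day 2 has {1, 3} and shift 3 has {2, 3, 5}, leaving only 4.
Day 3, shift 2: day 3 has {2, 5} and shift 2 has {3, 4}, leaving only 1.
Day 3, shift 5: day 3 has {1, 2, 5} and shift 5 has {4}, leaving only 3.
Day 3, shift 1: day 3 has {1, 2, 3, 5} and shift 1 has {1}, leaving only 4.
Day 4, shift 2: day 4 has {4, 5} and shift 2 has {1, 3, 4}, leaving only 2.
Day 2 already has {1, 3, 4} and shift 2 already has {1, 2, 3, 4}, so day 2, shift 2 must be 5.

5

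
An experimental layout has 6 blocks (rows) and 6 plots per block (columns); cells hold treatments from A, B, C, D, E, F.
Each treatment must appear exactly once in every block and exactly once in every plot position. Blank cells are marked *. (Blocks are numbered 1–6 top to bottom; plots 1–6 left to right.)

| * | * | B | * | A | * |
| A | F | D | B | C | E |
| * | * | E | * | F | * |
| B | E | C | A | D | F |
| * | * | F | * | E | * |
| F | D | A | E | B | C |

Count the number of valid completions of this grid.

4

Block 1, plot 1: eliminating its block and plot leaves {C, D, E}.
Block 1, plot 2: eliminating its block and plot leaves {C}.
Block 1, plot 4: eliminating its block and plot leaves {C, D, F}.
Block 1, plot 6: eliminating its block and plot leaves {D}.
Block 3, plot 1: eliminating its block and plot leaves {C, D}.
Block 3, plot 2: eliminating its block and plot leaves {A, B, C}.
Block 3, plot 4: eliminating its block and plot leaves {C, D}.
Block 3, plot 6: eliminating its block and plot leaves {A, B, D}.
Block 5, plot 1: eliminating its block and plot leaves {C, D}.
Block 5, plot 2: eliminating its block and plot leaves {A, B, C}.
Block 5, plot 4: eliminating its block and plot leaves {C, D}.
Block 5, plot 6: eliminating its block and plot leaves {A, B, D}.
Enumerating the assignments across these blanks that avoid any block or plot repeat gives 4 completions.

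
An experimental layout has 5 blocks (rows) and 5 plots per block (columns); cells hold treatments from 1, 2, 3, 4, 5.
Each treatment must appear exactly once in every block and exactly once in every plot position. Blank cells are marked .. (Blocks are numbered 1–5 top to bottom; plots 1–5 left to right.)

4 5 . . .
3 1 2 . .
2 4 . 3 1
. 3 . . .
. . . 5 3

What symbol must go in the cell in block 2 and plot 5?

Block 1, plot 5: block 1 has {4, 5} and plot 5 has {1, 3}, leaving only 2.
Block 1, plot 4: block 1 has {2, 4, 5} and plot 4 has {3, 5}, leaving only 1.
Block 1, plot 3: block 1 has {1, 2, 4, 5} and plot 3 has {2}, leaving only 3.
Block 2, plot 4: block 2 has {1, 2, 3} and plot 4 has {1, 3, 5}, leaving only 4.
Block 2 already has {1, 2, 3, 4} and plot 5 already has {1, 2, 3}, so block 2, plot 5 must be 5.

5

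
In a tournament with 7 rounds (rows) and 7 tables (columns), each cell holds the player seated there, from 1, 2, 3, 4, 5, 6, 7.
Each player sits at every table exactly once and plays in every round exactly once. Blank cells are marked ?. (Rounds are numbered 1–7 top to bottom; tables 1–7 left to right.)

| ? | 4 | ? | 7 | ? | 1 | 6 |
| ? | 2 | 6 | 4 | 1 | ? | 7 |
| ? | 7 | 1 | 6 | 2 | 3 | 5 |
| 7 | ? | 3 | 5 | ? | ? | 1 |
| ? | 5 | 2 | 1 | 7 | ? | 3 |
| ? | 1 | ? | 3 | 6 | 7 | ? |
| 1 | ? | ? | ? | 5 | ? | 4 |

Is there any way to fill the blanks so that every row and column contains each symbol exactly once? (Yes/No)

Yes

No round or table among the givens repeats a symbol, and propagating forced cells runs into no contradiction.
One valid completion exists (for instance, 2 4 5 7 3 1 6 / 3 2 6 4 1 5 7 / 4 7 1 6 2 3 5 / 7 6 3 5 4 2 1 / 6 5 2 1 7 4 3 / 5 1 4 3 6 7 2 / 1 3 7 2 5 6 4).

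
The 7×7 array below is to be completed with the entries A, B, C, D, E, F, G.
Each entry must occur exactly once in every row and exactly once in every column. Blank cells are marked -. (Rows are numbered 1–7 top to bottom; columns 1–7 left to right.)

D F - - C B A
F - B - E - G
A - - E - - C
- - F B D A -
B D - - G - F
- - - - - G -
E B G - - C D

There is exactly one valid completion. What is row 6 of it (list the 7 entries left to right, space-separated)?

Row 6, column 1: row 6 has {G} and column 1 has {A, B, D, E, F}, leaving only C.
Row 1, column 3: row 1 has {A, B, C, D, F} and column 3 has {B, F, G}, leaving only E.
Row 1, column 4: row 1 has {A, B, C, D, E, F} and column 4 has {B, E}, leaving only G.
Row 2, column 6: row 2 has {B, E, F, G} and column 6 has {A, B, C, G}, leaving only D.
Row 3, column 2: row 3 has {A, C, E} and column 2 has {B, D, F}, leaving only G.
Row 3, column 3: row 3 has {A, C, E, G} and column 3 has {B, E, F, G}, leaving only D.
Row 6, column 3: row 6 has {C, G} and column 3 has {B, D, E, F, G}, leaving only A.
Row 6, column 2: row 6 has {A, C, G} and column 2 has {B, D, F, G}, leaving only E.
Row 6, column 7: row 6 has {A, C, E, G} and column 7 has {A, C, D, F, G}, leaving only B.
Row 6, column 5: row 6 has {A, B, C, E, G} and column 5 has {C, D, E, G}, leaving only F.
Row 6, column 4: row 6 has {A, B, C, E, F, G} and column 4 has {B, E, G}, leaving only D.
So row 6 reads: C E A D F G B.

C E A D F G B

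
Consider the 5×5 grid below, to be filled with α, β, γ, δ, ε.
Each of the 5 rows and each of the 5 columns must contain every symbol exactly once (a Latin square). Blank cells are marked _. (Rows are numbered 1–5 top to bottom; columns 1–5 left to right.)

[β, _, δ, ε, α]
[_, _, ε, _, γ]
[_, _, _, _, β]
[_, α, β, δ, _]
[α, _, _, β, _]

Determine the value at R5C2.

Row 1, column 2: row 1 has {α, β, δ, ε} and column 2 has {α}, leaving only γ.
Row 2, column 1: row 2 has {γ, ε} and column 1 has {α, β}, leaving only δ.
Row 2, column 2: row 2 has {γ, δ, ε} and column 2 has {α, γ}, leaving only β.
Row 2, column 4: row 2 has {β, γ, δ, ε} and column 4 has {β, δ, ε}, leaving only α.
Row 3, column 4: row 3 has {β} and column 4 has {α, β, δ, ε}, leaving only γ.
Row 3, column 1: row 3 has {β, γ} and column 1 has {α, β, δ}, leaving only ε.
Row 3, column 2: row 3 has {β, γ, ε} and column 2 has {α, β, γ}, leaving only δ.
Row 5 already has {α, β} and column 2 already has {α, β, γ, δ}, so row 5, column 2 must be ε.

ε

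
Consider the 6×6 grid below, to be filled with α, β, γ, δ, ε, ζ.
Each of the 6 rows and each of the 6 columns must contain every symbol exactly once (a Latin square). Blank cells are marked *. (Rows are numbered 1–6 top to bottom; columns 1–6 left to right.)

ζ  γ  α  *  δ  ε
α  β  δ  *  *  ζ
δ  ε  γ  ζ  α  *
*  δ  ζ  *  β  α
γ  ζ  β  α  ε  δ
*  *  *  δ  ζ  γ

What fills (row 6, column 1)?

Row 1, column 4: row 1 has {α, γ, δ, ε, ζ} and column 4 has {α, δ, ζ}, leaving only β.
Row 2, column 5: row 2 has {α, β, δ, ζ} and column 5 has {α, β, δ, ε, ζ}, leaving only γ.
Row 2, column 4: row 2 has {α, β, γ, δ, ζ} and column 4 has {α, β, δ, ζ}, leaving only ε.
Row 3, column 6: row 3 has {α, γ, δ, ε, ζ} and column 6 has {α, γ, δ, ε, ζ}, leaving only β.
Row 4, column 1: row 4 has {α, β, δ, ζ} and column 1 has {α, γ, δ, ζ}, leaving only ε.
Row 6 already has {γ, δ, ζ} and column 1 already has {α, γ, δ, ε, ζ}, so row 6, column 1 must be β.

β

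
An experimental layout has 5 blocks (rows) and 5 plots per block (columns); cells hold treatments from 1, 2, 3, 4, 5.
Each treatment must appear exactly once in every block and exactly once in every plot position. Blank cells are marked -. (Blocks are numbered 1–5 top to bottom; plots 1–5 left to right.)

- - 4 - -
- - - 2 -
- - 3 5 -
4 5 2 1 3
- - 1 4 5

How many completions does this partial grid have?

3

Block 1, plot 1: eliminating its block and plot leaves {1, 2, 3, 5}.
Block 1, plot 2: eliminating its block and plot leaves {1, 2, 3}.
Block 1, plot 4: eliminating its block and plot leaves {3}.
Block 1, plot 5: eliminating its block and plot leaves {1, 2}.
Block 2, plot 1: eliminating its block and plot leaves {1, 3, 5}.
Block 2, plot 2: eliminating its block and plot leaves {1, 3, 4}.
Block 2, plot 3: eliminating its block and plot leaves {5}.
Block 2, plot 5: eliminating its block and plot leaves {1, 4}.
Block 3, plot 1: eliminating its block and plot leaves {1, 2}.
Block 3, plot 2: eliminating its block and plot leaves {1, 2, 4}.
Block 3, plot 5: eliminating its block and plot leaves {1, 2, 4}.
Block 5, plot 1: eliminating its block and plot leaves {2, 3}.
Block 5, plot 2: eliminating its block and plot leaves {2, 3}.
Enumerating the assignments across these blanks that avoid any block or plot repeat gives 3 completions.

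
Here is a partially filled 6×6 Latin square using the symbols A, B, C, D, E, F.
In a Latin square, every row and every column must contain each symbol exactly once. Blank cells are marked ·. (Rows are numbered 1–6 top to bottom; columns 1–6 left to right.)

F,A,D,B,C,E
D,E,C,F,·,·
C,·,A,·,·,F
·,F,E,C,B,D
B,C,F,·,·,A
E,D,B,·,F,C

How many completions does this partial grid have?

2

Row 2, column 5: eliminating its row and column leaves {A}.
Row 2, column 6: eliminating its row and column leaves {B}.
Row 3, column 2: eliminating its row and column leaves {B}.
Row 3, column 4: eliminating its row and column leaves {D, E}.
Row 3, column 5: eliminating its row and column leaves {D, E}.
Row 4, column 1: eliminating its row and column leaves {A}.
Row 5, column 4: eliminating its row and column leaves {D, E}.
Row 5, column 5: eliminating its row and column leaves {D, E}.
Row 6, column 4: eliminating its row and column leaves {A}.
Enumerating the assignments across these blanks that avoid any row or column repeat gives 2 completions.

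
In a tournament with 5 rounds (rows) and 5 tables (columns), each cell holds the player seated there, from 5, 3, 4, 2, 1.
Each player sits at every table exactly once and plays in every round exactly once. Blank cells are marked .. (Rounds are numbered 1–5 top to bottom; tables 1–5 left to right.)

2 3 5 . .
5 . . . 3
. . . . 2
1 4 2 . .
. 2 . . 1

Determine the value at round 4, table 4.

3

Round 1, table 5: round 1 has {5, 3, 2} and table 5 has {3, 2, 1}, leaving only 4.
Round 1, table 4: round 1 has {5, 3, 4, 2} and table 4 has {}, leaving only 1.
Round 2, table 2: round 2 has {5, 3} and table 2 has {3, 4, 2}, leaving only 1.
Round 2, table 3: round 2 has {5, 3, 1} and table 3 has {5, 2}, leaving only 4.
Round 2, table 4: round 2 has {5, 3, 4, 1} and table 4 has {1}, leaving only 2.
Round 3, table 2: round 3 has {2} and table 2 has {3, 4, 2, 1}, leaving only 5.
Round 4, table 5: round 4 has {4, 2, 1} and table 5 has {3, 4, 2, 1}, leaving only 5.
Round 4 already has {5, 4, 2, 1} and table 4 already has {2, 1}, so round 4, table 4 must be 3.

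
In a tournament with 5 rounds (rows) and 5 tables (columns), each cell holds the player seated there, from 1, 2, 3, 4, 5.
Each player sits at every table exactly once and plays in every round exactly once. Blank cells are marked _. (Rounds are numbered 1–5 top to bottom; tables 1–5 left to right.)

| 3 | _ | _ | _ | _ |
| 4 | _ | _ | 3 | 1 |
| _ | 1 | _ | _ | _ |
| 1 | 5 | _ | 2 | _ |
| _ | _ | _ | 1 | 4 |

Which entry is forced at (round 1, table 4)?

Round 2, table 2: round 2 has {1, 3, 4} and table 2 has {1, 5}, leaving only 2.
Round 1, table 2: round 1 has {3} and table 2 has {1, 2, 5}, leaving only 4.
Round 1 already has {3, 4} and table 4 already has {1, 2, 3}, so round 1, table 4 must be 5.

5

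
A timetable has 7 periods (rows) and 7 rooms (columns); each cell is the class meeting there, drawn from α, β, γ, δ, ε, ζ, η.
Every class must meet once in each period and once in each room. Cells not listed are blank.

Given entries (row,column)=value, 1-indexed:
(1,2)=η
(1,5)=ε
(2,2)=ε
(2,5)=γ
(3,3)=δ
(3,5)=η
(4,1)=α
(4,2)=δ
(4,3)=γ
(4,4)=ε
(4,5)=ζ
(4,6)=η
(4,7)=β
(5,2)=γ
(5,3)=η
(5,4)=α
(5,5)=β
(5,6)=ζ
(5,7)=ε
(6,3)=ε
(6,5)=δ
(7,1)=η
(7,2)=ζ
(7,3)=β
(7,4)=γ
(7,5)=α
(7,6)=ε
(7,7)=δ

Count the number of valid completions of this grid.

Period 1, room 1: eliminating its period and room leaves {β, γ, δ, ζ}.
Period 1, room 3: eliminating its period and room leaves {α, ζ}.
Period 1, room 4: eliminating its period and room leaves {β, δ, ζ}.
Period 1, room 6: eliminating its period and room leaves {α, β, γ, δ}.
Period 1, room 7: eliminating its period and room leaves {α, γ, ζ}.
Period 2, room 1: eliminating its period and room leaves {β, δ, ζ}.
Period 2, room 3: eliminating its period and room leaves {α, ζ}.
Period 2, room 4: eliminating its period and room leaves {β, δ, ζ, η}.
Period 2, room 6: eliminating its period and room leaves {α, β, δ}.
Period 2, room 7: eliminating its period and room leaves {α, ζ, η}.
Period 3, room 1: eliminating its period and room leaves {β, γ, ε, ζ}.
Period 3, room 2: eliminating its period and room leaves {α, β}.
Period 3, room 4: eliminating its period and room leaves {β, ζ}.
Period 3, room 6: eliminating its period and room leaves {α, β, γ}.
Period 3, room 7: eliminating its period and room leaves {α, γ, ζ}.
Period 5, room 1: eliminating its period and room leaves {δ}.
Period 6, room 1: eliminating its period and room leaves {β, γ, ζ}.
Period 6, room 2: eliminating its period and room leaves {α, β}.
Period 6, room 4: eliminating its period and room leaves {β, ζ, η}.
Period 6, room 6: eliminating its period and room leaves {α, β, γ}.
Period 6, room 7: eliminating its period and room leaves {α, γ, ζ, η}.
Enumerating the assignments across these blanks that avoid any period or room repeat gives 12 completions.

12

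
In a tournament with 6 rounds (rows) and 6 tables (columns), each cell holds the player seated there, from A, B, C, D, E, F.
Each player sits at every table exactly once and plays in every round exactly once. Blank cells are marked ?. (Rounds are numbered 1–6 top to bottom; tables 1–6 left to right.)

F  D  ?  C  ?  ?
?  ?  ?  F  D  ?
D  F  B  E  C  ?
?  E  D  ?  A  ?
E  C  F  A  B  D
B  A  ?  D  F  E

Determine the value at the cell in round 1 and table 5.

E

Round 1 already has {C, D, F} and table 5 already has {A, B, C, D, F}, so round 1, table 5 must be E.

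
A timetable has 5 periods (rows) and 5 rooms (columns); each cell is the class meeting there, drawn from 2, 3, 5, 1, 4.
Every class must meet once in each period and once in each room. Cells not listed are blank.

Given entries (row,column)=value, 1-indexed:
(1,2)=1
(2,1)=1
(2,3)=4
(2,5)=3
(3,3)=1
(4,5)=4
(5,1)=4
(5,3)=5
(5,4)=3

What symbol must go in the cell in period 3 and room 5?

2

Period 5, room 2: period 5 has {3, 5, 4} and room 2 has {1}, leaving only 2.
Period 2, room 2: period 2 has {3, 1, 4} and room 2 has {2, 1}, leaving only 5.
Period 2, room 4: period 2 has {3, 5, 1, 4} and room 4 has {3}, leaving only 2.
Period 4, room 2: period 4 has {4} and room 2 has {2, 5, 1}, leaving only 3.
Period 3, room 2: period 3 has {1} and room 2 has {2, 3, 5, 1}, leaving only 4.
Period 3, room 4: period 3 has {1, 4} and room 4 has {2, 3}, leaving only 5.
Period 3 already has {5, 1, 4} and room 5 already has {3, 4}, so period 3, room 5 must be 2.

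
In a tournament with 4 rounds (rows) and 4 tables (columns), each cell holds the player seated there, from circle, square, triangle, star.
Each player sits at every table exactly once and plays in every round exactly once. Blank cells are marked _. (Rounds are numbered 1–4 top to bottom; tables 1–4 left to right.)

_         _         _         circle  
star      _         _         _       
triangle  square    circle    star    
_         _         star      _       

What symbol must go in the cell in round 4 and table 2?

triangle

Round 1, table 1: round 1 has {circle} and table 1 has {triangle, star}, leaving only square.
Round 1, table 3: round 1 has {circle, square} and table 3 has {circle, star}, leaving only triangle.
Round 1, table 2: round 1 has {circle, square, triangle} and table 2 has {square}, leaving only star.
Round 2, table 3: round 2 has {star} and table 3 has {circle, triangle, star}, leaving only square.
Round 2, table 4: round 2 has {square, star} and table 4 has {circle, star}, leaving only triangle.
Round 2, table 2: round 2 has {square, triangle, star} and table 2 has {square, star}, leaving only circle.
Round 4 already has {star} and table 2 already has {circle, square, star}, so round 4, table 2 must be triangle.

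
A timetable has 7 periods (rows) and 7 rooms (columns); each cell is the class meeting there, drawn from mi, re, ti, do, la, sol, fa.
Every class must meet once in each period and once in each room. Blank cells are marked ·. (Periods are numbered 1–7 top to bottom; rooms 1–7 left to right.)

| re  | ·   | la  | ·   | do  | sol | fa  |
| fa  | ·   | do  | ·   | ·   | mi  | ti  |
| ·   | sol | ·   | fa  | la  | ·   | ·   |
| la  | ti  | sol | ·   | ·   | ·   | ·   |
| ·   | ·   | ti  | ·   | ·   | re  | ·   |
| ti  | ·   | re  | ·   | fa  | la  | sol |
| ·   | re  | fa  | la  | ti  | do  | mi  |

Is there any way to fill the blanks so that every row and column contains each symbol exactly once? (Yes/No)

No period or room among the givens repeats a symbol, and propagating forced cells runs into no contradiction.
One valid completion exists (for instance, re mi la ti do sol fa / fa la do sol re mi ti / do sol mi fa la ti re / la ti sol re mi fa do / mi fa ti do sol re la / ti do re mi fa la sol / sol re fa la ti do mi).

Yes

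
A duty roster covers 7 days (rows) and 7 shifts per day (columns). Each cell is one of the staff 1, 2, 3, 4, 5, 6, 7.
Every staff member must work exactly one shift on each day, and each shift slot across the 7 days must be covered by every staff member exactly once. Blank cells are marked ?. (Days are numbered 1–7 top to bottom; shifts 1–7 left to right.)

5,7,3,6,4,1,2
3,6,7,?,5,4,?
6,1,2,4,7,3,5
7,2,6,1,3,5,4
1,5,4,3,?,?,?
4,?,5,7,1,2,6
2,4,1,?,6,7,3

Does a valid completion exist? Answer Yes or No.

Yes

No day or shift among the givens repeats a symbol, and propagating forced cells runs into no contradiction.
One valid completion exists (for instance, 5 7 3 6 4 1 2 / 3 6 7 2 5 4 1 / 6 1 2 4 7 3 5 / 7 2 6 1 3 5 4 / 1 5 4 3 2 6 7 / 4 3 5 7 1 2 6 / 2 4 1 5 6 7 3).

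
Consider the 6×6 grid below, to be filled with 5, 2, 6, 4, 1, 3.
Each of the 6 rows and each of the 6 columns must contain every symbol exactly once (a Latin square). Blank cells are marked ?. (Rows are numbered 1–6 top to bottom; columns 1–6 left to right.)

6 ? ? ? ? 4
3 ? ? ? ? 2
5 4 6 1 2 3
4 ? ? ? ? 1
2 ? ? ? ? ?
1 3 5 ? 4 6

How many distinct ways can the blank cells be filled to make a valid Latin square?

14

Row 1, column 2: eliminating its row and column leaves {5, 2, 1}.
Row 1, column 3: eliminating its row and column leaves {2, 1, 3}.
Row 1, column 4: eliminating its row and column leaves {5, 2, 3}.
Row 1, column 5: eliminating its row and column leaves {5, 1, 3}.
Row 2, column 2: eliminating its row and column leaves {5, 6, 1}.
Row 2, column 3: eliminating its row and column leaves {4, 1}.
Row 2, column 4: eliminating its row and column leaves {5, 6, 4}.
Row 2, column 5: eliminating its row and column leaves {5, 6, 1}.
Row 4, column 2: eliminating its row and column leaves {5, 2, 6}.
Row 4, column 3: eliminating its row and column leaves {2, 3}.
Row 4, column 4: eliminating its row and column leaves {5, 2, 6, 3}.
Row 4, column 5: eliminating its row and column leaves {5, 6, 3}.
Row 5, column 2: eliminating its row and column leaves {5, 6, 1}.
Row 5, column 3: eliminating its row and column leaves {4, 1, 3}.
Row 5, column 4: eliminating its row and column leaves {5, 6, 4, 3}.
Row 5, column 5: eliminating its row and column leaves {5, 6, 1, 3}.
Row 5, column 6: eliminating its row and column leaves {5}.
Row 6, column 4: eliminating its row and column leaves {2}.
Enumerating the assignments across these blanks that avoid any row or column repeat gives 14 completions.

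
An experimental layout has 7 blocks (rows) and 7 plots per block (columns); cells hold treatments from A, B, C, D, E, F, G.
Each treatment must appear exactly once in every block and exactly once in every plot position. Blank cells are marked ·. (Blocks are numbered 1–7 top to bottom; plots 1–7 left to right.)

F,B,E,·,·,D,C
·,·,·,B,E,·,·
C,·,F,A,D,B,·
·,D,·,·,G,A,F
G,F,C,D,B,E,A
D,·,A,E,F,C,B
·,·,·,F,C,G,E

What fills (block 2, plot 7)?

D

Block 1, plot 4: block 1 has {B, C, D, E, F} and plot 4 has {A, B, D, E, F}, leaving only G.
Block 1, plot 5: block 1 has {B, C, D, E, F, G} and plot 5 has {B, C, D, E, F, G}, leaving only A.
Block 2, plot 1: block 2 has {B, E} and plot 1 has {C, D, F, G}, leaving only A.
Block 2, plot 6: block 2 has {A, B, E} and plot 6 has {A, B, C, D, E, G}, leaving only F.
Block 3, plot 7: block 3 has {A, B, C, D, F} and plot 7 has {A, B, C, E, F}, leaving only G.
Block 2 already has {A, B, E, F} and plot 7 already has {A, B, C, E, F, G}, so block 2, plot 7 must be D.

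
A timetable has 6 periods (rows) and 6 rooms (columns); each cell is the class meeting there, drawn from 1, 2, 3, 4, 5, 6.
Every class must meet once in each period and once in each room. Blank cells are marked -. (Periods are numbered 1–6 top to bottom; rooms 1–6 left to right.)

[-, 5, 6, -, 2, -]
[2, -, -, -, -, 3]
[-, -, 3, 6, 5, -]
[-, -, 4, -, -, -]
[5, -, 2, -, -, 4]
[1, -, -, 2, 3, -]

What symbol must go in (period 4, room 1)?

6

Period 1, room 6: period 1 has {2, 5, 6} and room 6 has {3, 4}, leaving only 1.
Period 3, room 1: period 3 has {3, 5, 6} and room 1 has {1, 2, 5}, leaving only 4.
Period 1, room 1: period 1 has {1, 2, 5, 6} and room 1 has {1, 2, 4, 5}, leaving only 3.
Period 4 already has {4} and room 1 already has {1, 2, 3, 4, 5}, so period 4, room 1 must be 6.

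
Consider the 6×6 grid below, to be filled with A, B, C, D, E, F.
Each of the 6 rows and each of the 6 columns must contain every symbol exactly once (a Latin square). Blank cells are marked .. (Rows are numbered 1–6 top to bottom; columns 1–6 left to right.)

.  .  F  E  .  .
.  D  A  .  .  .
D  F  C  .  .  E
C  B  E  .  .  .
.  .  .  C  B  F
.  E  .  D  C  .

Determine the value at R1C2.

Row 3, column 5: row 3 has {C, D, E, F} and column 5 has {B, C}, leaving only A.
Row 1, column 5: row 1 has {E, F} and column 5 has {A, B, C}, leaving only D.
Row 3, column 4: row 3 has {A, C, D, E, F} and column 4 has {C, D, E}, leaving only B.
Row 2, column 4: row 2 has {A, D} and column 4 has {B, C, D, E}, leaving only F.
Row 2, column 5: row 2 has {A, D, F} and column 5 has {A, B, C, D}, leaving only E.
Row 2, column 1: row 2 has {A, D, E, F} and column 1 has {C, D}, leaving only B.
Row 1, column 1: row 1 has {D, E, F} and column 1 has {B, C, D}, leaving only A.
Row 1 already has {A, D, E, F} and column 2 already has {B, D, E, F}, so row 1, column 2 must be C.

C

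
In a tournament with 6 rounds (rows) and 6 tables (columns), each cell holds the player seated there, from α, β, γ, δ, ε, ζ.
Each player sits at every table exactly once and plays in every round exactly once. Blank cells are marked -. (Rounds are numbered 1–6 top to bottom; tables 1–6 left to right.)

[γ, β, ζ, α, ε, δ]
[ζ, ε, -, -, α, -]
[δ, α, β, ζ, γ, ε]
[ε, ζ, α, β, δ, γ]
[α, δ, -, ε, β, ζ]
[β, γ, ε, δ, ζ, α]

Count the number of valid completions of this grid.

Round 2, table 3: eliminating its round and table leaves {γ, δ}.
Round 2, table 4: eliminating its round and table leaves {γ}.
Round 2, table 6: eliminating its round and table leaves {β}.
Round 5, table 3: eliminating its round and table leaves {γ}.
Only one assignment across all blanks avoids any round or table repeat, giving 1 completion.

1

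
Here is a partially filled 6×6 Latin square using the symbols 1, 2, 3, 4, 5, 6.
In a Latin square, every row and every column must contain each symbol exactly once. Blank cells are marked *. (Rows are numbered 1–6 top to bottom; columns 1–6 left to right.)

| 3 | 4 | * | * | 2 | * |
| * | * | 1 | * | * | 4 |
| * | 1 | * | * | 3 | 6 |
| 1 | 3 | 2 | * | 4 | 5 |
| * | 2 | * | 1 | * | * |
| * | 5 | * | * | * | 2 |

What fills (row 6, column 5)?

Row 1, column 6: row 1 has {2, 3, 4} and column 6 has {2, 4, 5, 6}, leaving only 1.
Row 2, column 2: row 2 has {1, 4} and column 2 has {1, 2, 3, 4, 5}, leaving only 6.
Row 2, column 5: row 2 has {1, 4, 6} and column 5 has {2, 3, 4}, leaving only 5.
Row 2, column 1: row 2 has {1, 4, 5, 6} and column 1 has {1, 3}, leaving only 2.
Row 2, column 4: row 2 has {1, 2, 4, 5, 6} and column 4 has {1}, leaving only 3.
Row 4, column 4: row 4 has {1, 2, 3, 4, 5} and column 4 has {1, 3}, leaving only 6.
Row 1, column 4: row 1 has {1, 2, 3, 4} and column 4 has {1, 3, 6}, leaving only 5.
Row 1, column 3: row 1 has {1, 2, 3, 4, 5} and column 3 has {1, 2}, leaving only 6.
Row 5, column 5: row 5 has {1, 2} and column 5 has {2, 3, 4, 5}, leaving only 6.
Row 6 already has {2, 5} and column 5 already has {2, 3, 4, 5, 6}, so row 6, column 5 must be 1.

1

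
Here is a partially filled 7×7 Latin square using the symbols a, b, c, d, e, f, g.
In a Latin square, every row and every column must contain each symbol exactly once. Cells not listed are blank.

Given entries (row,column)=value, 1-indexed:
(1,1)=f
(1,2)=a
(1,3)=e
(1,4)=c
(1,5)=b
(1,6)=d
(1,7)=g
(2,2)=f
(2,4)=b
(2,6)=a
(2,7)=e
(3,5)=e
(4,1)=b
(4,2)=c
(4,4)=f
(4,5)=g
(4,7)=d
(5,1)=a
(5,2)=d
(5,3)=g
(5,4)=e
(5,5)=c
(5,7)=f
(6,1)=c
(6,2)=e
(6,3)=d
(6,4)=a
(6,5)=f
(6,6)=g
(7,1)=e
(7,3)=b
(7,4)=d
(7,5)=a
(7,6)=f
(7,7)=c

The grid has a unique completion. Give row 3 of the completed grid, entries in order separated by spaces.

Row 3, column 4: row 3 has {e} and column 4 has {a, b, c, d, e, f}, leaving only g.
Row 3, column 1: row 3 has {e, g} and column 1 has {a, b, c, e, f}, leaving only d.
Row 3, column 2: row 3 has {d, e, g} and column 2 has {a, c, d, e, f}, leaving only b.
Row 3, column 6: row 3 has {b, d, e, g} and column 6 has {a, d, f, g}, leaving only c.
Row 3, column 7: row 3 has {b, c, d, e, g} and column 7 has {c, d, e, f, g}, leaving only a.
Row 3, column 3: row 3 has {a, b, c, d, e, g} and column 3 has {b, d, e, g}, leaving only f.
So row 3 reads: d b f g e c a.

d b f g e c a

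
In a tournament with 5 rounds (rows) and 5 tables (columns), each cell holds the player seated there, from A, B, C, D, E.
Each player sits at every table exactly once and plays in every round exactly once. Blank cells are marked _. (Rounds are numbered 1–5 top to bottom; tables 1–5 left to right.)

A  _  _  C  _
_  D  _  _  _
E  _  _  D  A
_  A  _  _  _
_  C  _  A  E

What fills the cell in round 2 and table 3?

A

Round 3, table 2: round 3 has {A, D, E} and table 2 has {A, C, D}, leaving only B.
Round 1, table 2: round 1 has {A, C} and table 2 has {A, B, C, D}, leaving only E.
Round 3, table 3: round 3 has {A, B, D, E} and table 3 has {}, leaving only C.
Round 2, table 3 is narrowed to {A, B, E}.
If it were B, then round 5, table 3 would be left with no valid symbol.
If it were E, then round 2, table 5 would be left with no valid symbol.
So round 2, table 3 must be A.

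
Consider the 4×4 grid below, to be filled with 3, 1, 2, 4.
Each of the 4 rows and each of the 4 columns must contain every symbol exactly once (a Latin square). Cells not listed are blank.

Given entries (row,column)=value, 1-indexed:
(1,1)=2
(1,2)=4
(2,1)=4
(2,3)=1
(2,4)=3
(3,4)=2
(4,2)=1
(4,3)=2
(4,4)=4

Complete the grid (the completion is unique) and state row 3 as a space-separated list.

Row 3, column 2: row 3 has {2} and column 2 has {1, 4}, leaving only 3.
Row 3, column 1: row 3 has {3, 2} and column 1 has {2, 4}, leaving only 1.
Row 3, column 3: row 3 has {3, 1, 2} and column 3 has {1, 2}, leaving only 4.
So row 3 reads: 1 3 4 2.

1 3 4 2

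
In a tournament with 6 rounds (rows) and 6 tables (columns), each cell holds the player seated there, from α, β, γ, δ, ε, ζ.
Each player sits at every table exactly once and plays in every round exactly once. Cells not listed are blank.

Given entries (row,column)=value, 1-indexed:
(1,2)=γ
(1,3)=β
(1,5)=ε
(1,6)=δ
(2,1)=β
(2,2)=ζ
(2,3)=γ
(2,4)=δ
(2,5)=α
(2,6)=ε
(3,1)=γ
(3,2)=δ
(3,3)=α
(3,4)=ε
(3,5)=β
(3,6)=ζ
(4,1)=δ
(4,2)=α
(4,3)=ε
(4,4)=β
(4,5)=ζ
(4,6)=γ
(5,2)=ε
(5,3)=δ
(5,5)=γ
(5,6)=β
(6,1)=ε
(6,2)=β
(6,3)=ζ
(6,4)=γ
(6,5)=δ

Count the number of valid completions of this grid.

2

Round 1, table 1: eliminating its round and table leaves {α, ζ}.
Round 1, table 4: eliminating its round and table leaves {α, ζ}.
Round 5, table 1: eliminating its round and table leaves {α, ζ}.
Round 5, table 4: eliminating its round and table leaves {α, ζ}.
Round 6, table 6: eliminating its round and table leaves {α}.
Enumerating the assignments across these blanks that avoid any round or table repeat gives 2 completions.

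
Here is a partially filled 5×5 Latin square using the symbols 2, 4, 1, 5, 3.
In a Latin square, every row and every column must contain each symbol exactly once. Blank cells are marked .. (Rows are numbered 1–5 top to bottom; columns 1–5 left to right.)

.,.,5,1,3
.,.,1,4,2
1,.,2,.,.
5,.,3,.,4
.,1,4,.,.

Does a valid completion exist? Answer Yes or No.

No

Row 2, column 1: row 2 has {2, 4, 1} and column 1 has {1, 5}, so it must be 3.
Row 2, column 2: row 2 has {2, 4, 1, 3} and column 2 has {1}, so it must be 5.
Row 3, column 5: row 3 has {2, 1} and column 5 has {2, 4, 3}, so it must be 5.
Now row 5, column 5: row 5 together with column 5 already contain {2, 4, 1, 5, 3} — every symbol — so nothing can go there. The grid has no valid completion.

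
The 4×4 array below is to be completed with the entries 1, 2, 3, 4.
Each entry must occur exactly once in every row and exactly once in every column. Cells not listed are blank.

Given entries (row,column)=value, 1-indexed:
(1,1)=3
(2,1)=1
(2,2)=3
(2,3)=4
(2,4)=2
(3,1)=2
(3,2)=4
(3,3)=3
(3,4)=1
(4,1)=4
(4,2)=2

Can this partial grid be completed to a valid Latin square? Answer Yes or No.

Yes

No row or column among the givens repeats a symbol, and propagating forced cells runs into no contradiction.
One valid completion exists (for instance, 3 1 2 4 / 1 3 4 2 / 2 4 3 1 / 4 2 1 3).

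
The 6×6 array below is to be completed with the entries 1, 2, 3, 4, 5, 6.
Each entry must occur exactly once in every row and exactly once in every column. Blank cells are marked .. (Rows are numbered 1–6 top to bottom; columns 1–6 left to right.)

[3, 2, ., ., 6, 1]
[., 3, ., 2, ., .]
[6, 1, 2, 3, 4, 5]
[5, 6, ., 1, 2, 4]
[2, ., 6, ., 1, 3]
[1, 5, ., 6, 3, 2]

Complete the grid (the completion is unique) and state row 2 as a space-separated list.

Row 2, column 1: row 2 has {2, 3} and column 1 has {1, 2, 3, 5, 6}, leaving only 4.
Row 2, column 5: row 2 has {2, 3, 4} and column 5 has {1, 2, 3, 4, 6}, leaving only 5.
Row 2, column 3: row 2 has {2, 3, 4, 5} and column 3 has {2, 6}, leaving only 1.
Row 2, column 6: row 2 has {1, 2, 3, 4, 5} and column 6 has {1, 2, 3, 4, 5}, leaving only 6.
So row 2 reads: 4 3 1 2 5 6.

4 3 1 2 5 6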